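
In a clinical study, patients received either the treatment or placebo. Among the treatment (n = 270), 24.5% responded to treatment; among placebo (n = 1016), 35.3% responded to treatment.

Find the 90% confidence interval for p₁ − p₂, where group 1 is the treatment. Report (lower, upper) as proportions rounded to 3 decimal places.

(-0.158, -0.058)

The two standard errors are √(0.2450×0.7550/270) = 0.02617 and √(0.3530×0.6470/1016) = 0.01499.
Because the samples are independent, SE_diff = √(0.02617² + 0.01499²) = 0.03016.
Using z* = 1.645 for 90%, ME = 1.645 × 0.03016 = 0.04961.
p̂₁ − p̂₂ = -0.1080; interval -0.1080 ± 0.04961 gives (-0.158, -0.058).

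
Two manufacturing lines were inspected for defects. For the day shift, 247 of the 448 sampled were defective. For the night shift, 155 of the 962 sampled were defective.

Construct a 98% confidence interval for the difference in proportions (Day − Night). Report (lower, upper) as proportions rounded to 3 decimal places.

(0.329, 0.451)

Sample proportions: 247/448 = 0.5513, 155/962 = 0.1611.
Each SE is √(p̂(1−p̂)/n): √(0.5513·0.4487/448) = 0.02350 and √(0.1611·0.8389/962) = 0.01185.
SE(p̂₁ − p̂₂) = √(SE₁² + SE₂²) = √(0.00055225 + 0.0001404225) = 0.02632, since the two samples are independent.
At 98% confidence z* = 2.326; margin = 2.326 × 0.02632 = 0.06122.
The difference is 0.5513 − 0.1611 = 0.3902, so the interval is 0.3902 ± 0.06122 = (0.329, 0.451).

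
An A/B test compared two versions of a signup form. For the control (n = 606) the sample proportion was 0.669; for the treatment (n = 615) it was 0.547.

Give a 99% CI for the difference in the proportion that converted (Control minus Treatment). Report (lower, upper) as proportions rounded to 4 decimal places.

(0.0506, 0.1934)

SE₁ = √(p̂₁(1−p̂₁)/n₁) = √(0.6690·0.3310/606) = 0.01912; SE₂ = √(0.5470·0.4530/615) = 0.02007.
Independent samples: SE of the difference = √(SE₁² + SE₂²) = √(0.0003655744 + 0.0004028049) = 0.02772.
z* for 99% confidence is 2.576, so the margin of error is 2.576 × 0.02772 = 0.07141.
Point estimate p̂₁ − p̂₂ = 0.6690 − 0.5470 = 0.1220.
0.1220 ± 0.07141 → (0.0506, 0.1934).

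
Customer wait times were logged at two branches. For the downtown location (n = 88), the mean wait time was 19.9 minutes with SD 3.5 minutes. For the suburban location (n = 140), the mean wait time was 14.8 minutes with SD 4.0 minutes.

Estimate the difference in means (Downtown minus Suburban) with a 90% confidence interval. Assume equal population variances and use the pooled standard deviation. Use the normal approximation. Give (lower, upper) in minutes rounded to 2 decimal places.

s_p = √[((n₁−1)s₁² + (n₂−1)s₂²)/(n₁+n₂−2)] = √[(87·3.5² + 139·4.0²)/226] = 3.8153.
SE = 3.8153·√(1/88 + 1/140) = 0.5190.
With z* = 1.645, margin = 1.645 × 0.5190 = 0.8538.
x̄₁ − x̄₂ = 19.9 − 14.8 = 5.1000; interval 5.1000 ± 0.8538 = (4.25, 5.95).

(4.25, 5.95)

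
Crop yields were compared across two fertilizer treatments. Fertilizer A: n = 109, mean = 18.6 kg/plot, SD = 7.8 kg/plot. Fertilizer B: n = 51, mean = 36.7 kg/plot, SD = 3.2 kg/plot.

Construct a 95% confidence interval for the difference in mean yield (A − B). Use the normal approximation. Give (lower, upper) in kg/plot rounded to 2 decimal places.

(-19.81, -16.39)

Per-group SEs: s₁/√n₁ = 7.8/√109 = 0.7471, s₂/√n₂ = 3.2/√51 = 0.4481.
Unpooled SE of the difference: √(0.55815841 + 0.20079361) = 0.8712.
Margin of error = z* · SE = 1.960 × 0.8712 = 1.7076.
x̄₁ − x̄₂ = 18.6 − 36.7 = -18.1000.
CI: -18.1000 ± 1.7076 = (-19.81, -16.39).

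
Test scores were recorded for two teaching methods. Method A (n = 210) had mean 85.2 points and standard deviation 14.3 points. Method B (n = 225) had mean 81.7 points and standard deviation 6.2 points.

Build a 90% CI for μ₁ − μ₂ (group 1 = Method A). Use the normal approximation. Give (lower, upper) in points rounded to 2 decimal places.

Standard errors of each mean: 14.3/√210 = 0.9868 and 6.2/√225 = 0.4133.
SE(x̄₁ − x̄₂) = √(0.9868² + 0.4133²) = 1.0699 for independent samples with unequal variances.
With z* = 1.645, the margin is 1.645 × 1.0699 = 1.7600.
x̄₁ − x̄₂ = 85.2 − 81.7 = 3.5000; the interval is 3.5000 ± 1.7600 = (1.74, 5.26).

(1.74, 5.26)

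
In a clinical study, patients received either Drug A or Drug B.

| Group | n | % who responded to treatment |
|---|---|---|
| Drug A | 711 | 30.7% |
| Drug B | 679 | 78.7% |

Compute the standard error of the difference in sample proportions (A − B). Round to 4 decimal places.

SE₁ = √(p̂₁(1−p̂₁)/n₁) = √(0.3070·0.6930/711) = 0.01730; SE₂ = √(0.7870·0.2130/679) = 0.01571.
Independent samples: SE of the difference = √(SE₁² + SE₂²) = √(0.00029929 + 0.0002468041) = 0.02337.

0.0234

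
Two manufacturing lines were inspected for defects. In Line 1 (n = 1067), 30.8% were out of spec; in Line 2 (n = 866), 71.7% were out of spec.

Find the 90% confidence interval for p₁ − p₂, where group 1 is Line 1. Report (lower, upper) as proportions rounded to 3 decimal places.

(-0.443, -0.375)

SE₁ = √(p̂₁(1−p̂₁)/n₁) = √(0.3080·0.6920/1067) = 0.01413; SE₂ = √(0.7170·0.2830/866) = 0.01531.
Independent samples: SE of the difference = √(SE₁² + SE₂²) = √(0.0001996569 + 0.0002343961) = 0.02083.
z* for 90% confidence is 1.645, so the margin of error is 1.645 × 0.02083 = 0.03427.
Point estimate p̂₁ − p̂₂ = 0.3080 − 0.7170 = -0.4090.
-0.4090 ± 0.03427 → (-0.443, -0.375).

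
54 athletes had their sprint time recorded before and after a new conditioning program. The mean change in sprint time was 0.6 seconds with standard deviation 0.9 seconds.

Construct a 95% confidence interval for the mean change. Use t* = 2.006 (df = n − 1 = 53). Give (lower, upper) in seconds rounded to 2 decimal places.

This is a matched-pairs design, so SE = s_d/√n = 0.9/√54 = 0.1225.
Margin = 2.006 × 0.1225 = 0.2457; the interval is 0.6 ± 0.2457 = (0.35, 0.85).

(0.35, 0.85)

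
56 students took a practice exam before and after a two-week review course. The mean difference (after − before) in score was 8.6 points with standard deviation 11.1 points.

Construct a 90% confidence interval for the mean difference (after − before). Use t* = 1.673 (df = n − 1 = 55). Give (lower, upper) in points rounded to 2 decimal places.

Paired design: SE = s_d/√n = 11.1/√56 = 1.4833.
t* = 1.673; margin of error = 1.673 × 1.4833 = 2.4816.
8.6 ± 2.4816 → (6.12, 11.08).

(6.12, 11.08)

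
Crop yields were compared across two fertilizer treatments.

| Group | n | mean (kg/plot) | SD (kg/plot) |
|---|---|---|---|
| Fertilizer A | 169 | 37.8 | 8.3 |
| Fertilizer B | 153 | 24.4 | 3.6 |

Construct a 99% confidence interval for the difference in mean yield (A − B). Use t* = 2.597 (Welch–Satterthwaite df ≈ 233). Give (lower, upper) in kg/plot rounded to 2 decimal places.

SE₁ = s₁/√n₁ = 8.3/√169 = 0.6385; SE₂ = 3.6/√153 = 0.2910.
Independent samples, unequal variances: SE_diff = √(SE₁² + SE₂²) = √(0.40768225 + 0.084681) = 0.7017.
t* = 2.597, so margin of error = 2.597 × 0.7017 = 1.8223.
Difference in means = 37.8 − 24.4 = 13.4000.
13.4000 ± 1.8223 → (11.58, 15.22).

(11.58, 15.22)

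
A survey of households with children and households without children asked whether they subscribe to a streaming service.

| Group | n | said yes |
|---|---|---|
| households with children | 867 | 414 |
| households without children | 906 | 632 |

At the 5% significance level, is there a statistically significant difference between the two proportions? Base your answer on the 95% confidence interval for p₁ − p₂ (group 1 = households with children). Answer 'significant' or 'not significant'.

Sample proportions: 414/867 = 0.4775, 632/906 = 0.6976.
Each SE is √(p̂(1−p̂)/n): √(0.4775·0.5225/867) = 0.01696 and √(0.6976·0.3024/906) = 0.01526.
SE(p̂₁ − p̂₂) = √(SE₁² + SE₂²) = √(0.0002876416 + 0.0002328676) = 0.02281, since the two samples are independent.
At 95% confidence z* = 1.960; margin = 1.960 × 0.02281 = 0.04471.
The difference is 0.4775 − 0.6976 = -0.2201, so the interval is -0.2201 ± 0.04471 = (-0.26481, -0.17539).
The interval (-0.26481, -0.17539) does not contain 0, so the difference is significant.

significant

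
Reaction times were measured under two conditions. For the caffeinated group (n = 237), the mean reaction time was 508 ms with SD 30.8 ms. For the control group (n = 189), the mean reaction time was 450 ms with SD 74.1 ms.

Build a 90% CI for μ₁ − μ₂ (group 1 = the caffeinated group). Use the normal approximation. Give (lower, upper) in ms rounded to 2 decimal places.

Per-group SEs: s₁/√n₁ = 30.8/√237 = 2.0007, s₂/√n₂ = 74.1/√189 = 5.3900.
Unpooled SE of the difference: √(4.00280049 + 29.0521) = 5.7493.
Margin of error = z* · SE = 1.645 × 5.7493 = 9.4576.
x̄₁ − x̄₂ = 508 − 450 = 58.0000.
CI: 58.0000 ± 9.4576 = (48.54, 67.46).

(48.54, 67.46)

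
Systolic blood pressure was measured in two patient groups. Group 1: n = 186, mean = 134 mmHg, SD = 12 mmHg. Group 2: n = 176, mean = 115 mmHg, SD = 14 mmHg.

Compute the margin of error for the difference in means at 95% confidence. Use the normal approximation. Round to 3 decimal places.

2.693

SE₁ = s₁/√n₁ = 12/√186 = 0.8799; SE₂ = 14/√176 = 1.0553.
Independent samples, unequal variances: SE_diff = √(SE₁² + SE₂²) = √(0.77422401 + 1.11365809) = 1.3740.
z* = 1.960, so margin of error = 1.960 × 1.3740 = 2.6930.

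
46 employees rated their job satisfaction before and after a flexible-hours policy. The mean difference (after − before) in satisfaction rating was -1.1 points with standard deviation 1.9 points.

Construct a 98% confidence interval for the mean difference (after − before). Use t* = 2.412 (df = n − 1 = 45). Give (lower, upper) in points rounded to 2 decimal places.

Paired design: SE = s_d/√n = 1.9/√46 = 0.2801.
t* = 2.412; margin of error = 2.412 × 0.2801 = 0.6756.
-1.1 ± 0.6756 → (-1.78, -0.42).

(-1.78, -0.42)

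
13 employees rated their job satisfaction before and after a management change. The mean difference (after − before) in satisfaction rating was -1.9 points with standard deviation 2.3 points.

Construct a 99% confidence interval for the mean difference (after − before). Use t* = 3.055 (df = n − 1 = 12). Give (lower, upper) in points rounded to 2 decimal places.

(-3.85, 0.05)

Paired design: SE = s_d/√n = 2.3/√13 = 0.6379.
t* = 3.055; margin of error = 3.055 × 0.6379 = 1.9488.
-1.9 ± 1.9488 → (-3.85, 0.05).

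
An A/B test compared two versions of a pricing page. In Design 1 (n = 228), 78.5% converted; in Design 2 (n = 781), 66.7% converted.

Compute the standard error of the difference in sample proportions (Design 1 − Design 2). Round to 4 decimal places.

Each SE is √(p̂(1−p̂)/n): √(0.7850·0.2150/228) = 0.02721 and √(0.6670·0.3330/781) = 0.01686.
SE(p̂₁ − p̂₂) = √(SE₁² + SE₂²) = √(0.0007403841 + 0.0002842596) = 0.03201, since the two samples are independent.

0.0320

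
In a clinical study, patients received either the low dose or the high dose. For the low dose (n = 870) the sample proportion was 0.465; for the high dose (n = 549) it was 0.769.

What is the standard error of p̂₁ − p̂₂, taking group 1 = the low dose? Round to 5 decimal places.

0.02469

The two standard errors are √(0.4650×0.5350/870) = 0.01691 and √(0.7690×0.2310/549) = 0.01799.
Because the samples are independent, SE_diff = √(0.01691² + 0.01799²) = 0.02469.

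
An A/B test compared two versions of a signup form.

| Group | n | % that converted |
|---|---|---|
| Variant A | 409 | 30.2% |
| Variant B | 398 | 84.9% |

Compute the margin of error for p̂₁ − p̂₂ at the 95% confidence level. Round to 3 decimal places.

SE₁ = √(p̂₁(1−p̂₁)/n₁) = √(0.3020·0.6980/409) = 0.02270; SE₂ = √(0.8490·0.1510/398) = 0.01795.
Independent samples: SE of the difference = √(SE₁² + SE₂²) = √(0.00051529 + 0.0003222025) = 0.02894.
z* for 95% confidence is 1.960, so the margin of error is 1.960 × 0.02894 = 0.05672.

0.057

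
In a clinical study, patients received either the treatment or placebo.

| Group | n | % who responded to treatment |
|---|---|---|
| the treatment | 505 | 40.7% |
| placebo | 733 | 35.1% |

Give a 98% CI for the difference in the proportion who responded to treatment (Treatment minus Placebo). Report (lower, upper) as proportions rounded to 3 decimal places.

(-0.009, 0.121)

Each SE is √(p̂(1−p̂)/n): √(0.4070·0.5930/505) = 0.02186 and √(0.3510·0.6490/733) = 0.01763.
SE(p̂₁ − p̂₂) = √(SE₁² + SE₂²) = √(0.0004778596 + 0.0003108169) = 0.02808, since the two samples are independent.
At 98% confidence z* = 2.326; margin = 2.326 × 0.02808 = 0.06531.
The difference is 0.4070 − 0.3510 = 0.0560, so the interval is 0.0560 ± 0.06531 = (-0.009, 0.121).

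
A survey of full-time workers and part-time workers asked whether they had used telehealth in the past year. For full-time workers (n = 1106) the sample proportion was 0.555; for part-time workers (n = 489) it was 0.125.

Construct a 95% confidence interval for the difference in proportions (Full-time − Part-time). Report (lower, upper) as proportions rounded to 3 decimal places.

(0.389, 0.471)

The two standard errors are √(0.5550×0.4450/1106) = 0.01494 and √(0.1250×0.8750/489) = 0.01496.
Because the samples are independent, SE_diff = √(0.01494² + 0.01496²) = 0.02114.
Using z* = 1.960 for 95%, ME = 1.960 × 0.02114 = 0.04143.
p̂₁ − p̂₂ = 0.4300; interval 0.4300 ± 0.04143 gives (0.389, 0.471).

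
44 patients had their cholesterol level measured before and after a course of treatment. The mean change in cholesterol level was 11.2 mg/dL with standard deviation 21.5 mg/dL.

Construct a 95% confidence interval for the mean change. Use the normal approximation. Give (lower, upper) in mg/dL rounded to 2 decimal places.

(4.85, 17.55)

Paired design: SE = s_d/√n = 21.5/√44 = 3.2412.
z* = 1.960; margin of error = 1.960 × 3.2412 = 6.3528.
11.2 ± 6.3528 → (4.85, 17.55).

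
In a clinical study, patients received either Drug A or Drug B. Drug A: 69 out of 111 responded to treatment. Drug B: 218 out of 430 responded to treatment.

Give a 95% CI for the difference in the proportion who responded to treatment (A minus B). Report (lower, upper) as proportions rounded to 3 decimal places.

(0.013, 0.216)

Sample proportions: 69/111 = 0.6216, 218/430 = 0.5070.
Each SE is √(p̂(1−p̂)/n): √(0.6216·0.3784/111) = 0.04603 and √(0.5070·0.4930/430) = 0.02411.
SE(p̂₁ − p̂₂) = √(SE₁² + SE₂²) = √(0.0021187609 + 0.0005812921) = 0.05196, since the two samples are independent.
At 95% confidence z* = 1.960; margin = 1.960 × 0.05196 = 0.10184.
The difference is 0.6216 − 0.5070 = 0.1146, so the interval is 0.1146 ± 0.10184 = (0.013, 0.216).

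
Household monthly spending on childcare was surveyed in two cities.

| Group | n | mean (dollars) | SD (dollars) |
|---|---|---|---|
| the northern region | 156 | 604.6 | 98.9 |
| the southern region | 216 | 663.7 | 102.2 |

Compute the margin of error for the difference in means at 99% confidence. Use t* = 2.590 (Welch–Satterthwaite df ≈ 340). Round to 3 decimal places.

27.294

SE₁ = s₁/√n₁ = 98.9/√156 = 7.9183; SE₂ = 102.2/√216 = 6.9538.
Independent samples, unequal variances: SE_diff = √(SE₁² + SE₂²) = √(62.69947489 + 48.35533444) = 10.5383.
t* = 2.590, so margin of error = 2.590 × 10.5383 = 27.2942.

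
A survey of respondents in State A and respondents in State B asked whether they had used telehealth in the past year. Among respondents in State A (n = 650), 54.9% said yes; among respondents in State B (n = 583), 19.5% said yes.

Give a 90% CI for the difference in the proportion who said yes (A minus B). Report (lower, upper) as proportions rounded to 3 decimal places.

SE₁ = √(p̂₁(1−p̂₁)/n₁) = √(0.5490·0.4510/650) = 0.01952; SE₂ = √(0.1950·0.8050/583) = 0.01641.
Independent samples: SE of the difference = √(SE₁² + SE₂²) = √(0.0003810304 + 0.0002692881) = 0.02550.
z* for 90% confidence is 1.645, so the margin of error is 1.645 × 0.02550 = 0.04195.
Point estimate p̂₁ − p̂₂ = 0.5490 − 0.1950 = 0.3540.
0.3540 ± 0.04195 → (0.312, 0.396).

(0.312, 0.396)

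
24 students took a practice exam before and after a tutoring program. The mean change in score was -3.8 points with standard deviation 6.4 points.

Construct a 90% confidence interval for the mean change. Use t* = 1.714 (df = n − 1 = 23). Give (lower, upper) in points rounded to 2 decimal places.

This is a matched-pairs design, so SE = s_d/√n = 6.4/√24 = 1.3064.
Margin = 1.714 × 1.3064 = 2.2392; the interval is -3.8 ± 2.2392 = (-6.04, -1.56).

(-6.04, -1.56)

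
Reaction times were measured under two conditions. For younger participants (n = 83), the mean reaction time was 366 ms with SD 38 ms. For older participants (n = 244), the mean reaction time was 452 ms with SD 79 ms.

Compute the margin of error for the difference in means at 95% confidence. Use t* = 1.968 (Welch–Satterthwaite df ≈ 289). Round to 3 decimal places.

Per-group SEs: s₁/√n₁ = 38/√83 = 4.1710, s₂/√n₂ = 79/√244 = 5.0575.
Unpooled SE of the difference: √(17.397241 + 25.57830625) = 6.5556.
Margin of error = t* · SE = 1.968 × 6.5556 = 12.9014.

12.901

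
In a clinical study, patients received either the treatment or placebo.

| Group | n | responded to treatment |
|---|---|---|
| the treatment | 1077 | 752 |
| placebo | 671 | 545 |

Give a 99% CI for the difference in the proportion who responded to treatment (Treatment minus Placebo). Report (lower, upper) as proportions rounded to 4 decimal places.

(-0.1670, -0.0610)

p̂₁ = 752/1077 = 0.6982 and p̂₂ = 545/671 = 0.8122.
SE₁ = √(p̂₁(1−p̂₁)/n₁) = √(0.6982·0.3018/1077) = 0.01399; SE₂ = √(0.8122·0.1878/671) = 0.01508.
Independent samples: SE of the difference = √(SE₁² + SE₂²) = √(0.0001957201 + 0.0002274064) = 0.02057.
z* for 99% confidence is 2.576, so the margin of error is 2.576 × 0.02057 = 0.05299.
Point estimate p̂₁ − p̂₂ = 0.6982 − 0.8122 = -0.1140.
-0.1140 ± 0.05299 → (-0.1670, -0.0610).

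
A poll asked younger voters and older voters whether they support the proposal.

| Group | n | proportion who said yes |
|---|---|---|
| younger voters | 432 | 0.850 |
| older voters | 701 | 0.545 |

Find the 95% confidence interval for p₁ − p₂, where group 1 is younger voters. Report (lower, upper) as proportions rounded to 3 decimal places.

Each SE is √(p̂(1−p̂)/n): √(0.8500·0.1500/432) = 0.01718 and √(0.5450·0.4550/701) = 0.01881.
SE(p̂₁ − p̂₂) = √(SE₁² + SE₂²) = √(0.0002951524 + 0.0003538161) = 0.02547, since the two samples are independent.
At 95% confidence z* = 1.960; margin = 1.960 × 0.02547 = 0.04992.
The difference is 0.8500 − 0.5450 = 0.3050, so the interval is 0.3050 ± 0.04992 = (0.255, 0.355).

(0.255, 0.355)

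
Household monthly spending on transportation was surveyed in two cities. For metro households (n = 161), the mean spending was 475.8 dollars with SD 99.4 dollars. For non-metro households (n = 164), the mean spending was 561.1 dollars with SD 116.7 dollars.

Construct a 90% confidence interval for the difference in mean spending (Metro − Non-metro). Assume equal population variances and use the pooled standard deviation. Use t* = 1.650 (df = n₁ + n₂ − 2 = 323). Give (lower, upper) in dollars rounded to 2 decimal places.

s_p = √[((n₁−1)s₁² + (n₂−1)s₂²)/(n₁+n₂−2)] = √[(160·99.4² + 163·116.7²)/323] = 108.4757.
SE = 108.4757·√(1/161 + 1/164) = 12.0348.
With t* = 1.650, margin = 1.650 × 12.0348 = 19.8574.
x̄₁ − x̄₂ = 475.8 − 561.1 = -85.3000; interval -85.3000 ± 19.8574 = (-105.16, -65.44).

(-105.16, -65.44)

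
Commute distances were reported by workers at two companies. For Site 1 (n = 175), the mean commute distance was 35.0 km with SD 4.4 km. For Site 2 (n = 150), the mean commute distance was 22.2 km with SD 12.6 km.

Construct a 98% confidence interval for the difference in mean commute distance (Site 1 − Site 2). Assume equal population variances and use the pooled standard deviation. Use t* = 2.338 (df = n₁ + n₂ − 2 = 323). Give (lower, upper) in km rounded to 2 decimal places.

(10.42, 15.18)

Pooled variance s_p² = [174·4.4² + 149·12.6²] / (175+150−2) = 83.6653, so s_p = 9.1469.
SE_diff = s_p·√(1/n₁ + 1/n₂) = 9.1469·√(1/175 + 1/150) = 1.0178.
t* = 2.338; margin = 2.338 × 1.0178 = 2.3796.
Difference = 35.0 − 22.2 = 12.8000.
12.8000 ± 2.3796 → (10.42, 15.18).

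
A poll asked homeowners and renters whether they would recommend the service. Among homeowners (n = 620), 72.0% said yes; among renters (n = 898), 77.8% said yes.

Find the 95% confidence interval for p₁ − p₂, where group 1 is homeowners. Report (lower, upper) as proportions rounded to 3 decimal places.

The two standard errors are √(0.7200×0.2800/620) = 0.01803 and √(0.7780×0.2220/898) = 0.01387.
Because the samples are independent, SE_diff = √(0.01803² + 0.01387²) = 0.02275.
Using z* = 1.960 for 95%, ME = 1.960 × 0.02275 = 0.04459.
p̂₁ − p̂₂ = -0.0580; interval -0.0580 ± 0.04459 gives (-0.103, -0.013).

(-0.103, -0.013)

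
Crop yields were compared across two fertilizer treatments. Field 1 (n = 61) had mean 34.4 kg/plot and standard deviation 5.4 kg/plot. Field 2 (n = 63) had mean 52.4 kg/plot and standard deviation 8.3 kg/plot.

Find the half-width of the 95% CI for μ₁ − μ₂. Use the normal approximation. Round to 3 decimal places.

2.457

Standard errors of each mean: 5.4/√61 = 0.6914 and 8.3/√63 = 1.0457.
SE(x̄₁ − x̄₂) = √(0.6914² + 1.0457²) = 1.2536 for independent samples with unequal variances.
With z* = 1.960, the margin is 1.960 × 1.2536 = 2.4571.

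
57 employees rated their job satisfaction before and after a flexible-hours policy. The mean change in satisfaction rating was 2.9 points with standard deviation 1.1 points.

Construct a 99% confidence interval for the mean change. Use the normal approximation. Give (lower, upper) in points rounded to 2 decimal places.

(2.52, 3.28)

Paired design: SE = s_d/√n = 1.1/√57 = 0.1457.
z* = 2.576; margin of error = 2.576 × 0.1457 = 0.3753.
2.9 ± 0.3753 → (2.52, 3.28).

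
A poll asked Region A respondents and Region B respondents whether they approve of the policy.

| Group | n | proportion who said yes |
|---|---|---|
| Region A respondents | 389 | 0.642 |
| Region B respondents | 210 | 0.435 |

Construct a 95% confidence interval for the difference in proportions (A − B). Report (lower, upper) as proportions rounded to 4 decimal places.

(0.1247, 0.2893)

Each SE is √(p̂(1−p̂)/n): √(0.6420·0.3580/389) = 0.02431 and √(0.4350·0.5650/210) = 0.03421.
SE(p̂₁ − p̂₂) = √(SE₁² + SE₂²) = √(0.0005909761 + 0.0011703241) = 0.04197, since the two samples are independent.
At 95% confidence z* = 1.960; margin = 1.960 × 0.04197 = 0.08226.
The difference is 0.6420 − 0.4350 = 0.2070, so the interval is 0.2070 ± 0.08226 = (0.1247, 0.2893).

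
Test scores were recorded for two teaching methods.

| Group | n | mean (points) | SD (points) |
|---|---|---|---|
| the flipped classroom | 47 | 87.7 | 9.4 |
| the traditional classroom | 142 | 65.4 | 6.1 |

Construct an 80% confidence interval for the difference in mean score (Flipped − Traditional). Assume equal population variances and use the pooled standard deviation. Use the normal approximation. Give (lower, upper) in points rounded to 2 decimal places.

Pooled variance s_p² = [46·9.4² + 141·6.1²] / (47+142−2) = 49.7924, so s_p = 7.0564.
SE_diff = s_p·√(1/n₁ + 1/n₂) = 7.0564·√(1/47 + 1/142) = 1.1875.
z* = 1.282; margin = 1.282 × 1.1875 = 1.5224.
Difference = 87.7 − 65.4 = 22.3000.
22.3000 ± 1.5224 → (20.78, 23.82).

(20.78, 23.82)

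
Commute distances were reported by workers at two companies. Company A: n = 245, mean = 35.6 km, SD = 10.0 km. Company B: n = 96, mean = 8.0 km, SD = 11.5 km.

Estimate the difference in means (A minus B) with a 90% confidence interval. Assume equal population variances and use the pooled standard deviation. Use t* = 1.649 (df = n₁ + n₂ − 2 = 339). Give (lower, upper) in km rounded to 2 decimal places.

(25.53, 29.67)

Pooled variance s_p² = [244·10.0² + 95·11.5²] / (245+96−2) = 109.0376, so s_p = 10.4421.
SE_diff = s_p·√(1/n₁ + 1/n₂) = 10.4421·√(1/245 + 1/96) = 1.2573.
t* = 1.649; margin = 1.649 × 1.2573 = 2.0733.
Difference = 35.6 − 8.0 = 27.6000.
27.6000 ± 2.0733 → (25.53, 29.67).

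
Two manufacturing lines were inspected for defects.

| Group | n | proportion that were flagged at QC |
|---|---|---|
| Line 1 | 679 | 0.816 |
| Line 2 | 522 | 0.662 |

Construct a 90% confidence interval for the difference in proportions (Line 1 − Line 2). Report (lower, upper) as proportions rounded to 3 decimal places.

(0.112, 0.196)

Each SE is √(p̂(1−p̂)/n): √(0.8160·0.1840/679) = 0.01487 and √(0.6620·0.3380/522) = 0.02070.
SE(p̂₁ − p̂₂) = √(SE₁² + SE₂²) = √(0.0002211169 + 0.00042849) = 0.02549, since the two samples are independent.
At 90% confidence z* = 1.645; margin = 1.645 × 0.02549 = 0.04193.
The difference is 0.8160 − 0.6620 = 0.1540, so the interval is 0.1540 ± 0.04193 = (0.112, 0.196).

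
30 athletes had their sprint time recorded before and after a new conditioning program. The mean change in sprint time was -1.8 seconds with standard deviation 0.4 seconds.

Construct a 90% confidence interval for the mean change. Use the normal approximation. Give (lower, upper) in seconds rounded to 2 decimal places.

Paired design: SE = s_d/√n = 0.4/√30 = 0.0730.
z* = 1.645; margin of error = 1.645 × 0.0730 = 0.1201.
-1.8 ± 0.1201 → (-1.92, -1.68).

(-1.92, -1.68)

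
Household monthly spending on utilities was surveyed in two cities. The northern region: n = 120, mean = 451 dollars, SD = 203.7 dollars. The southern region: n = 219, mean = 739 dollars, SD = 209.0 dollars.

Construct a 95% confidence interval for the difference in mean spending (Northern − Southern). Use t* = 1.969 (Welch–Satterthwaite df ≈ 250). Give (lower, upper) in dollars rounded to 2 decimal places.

(-333.98, -242.02)

Per-group SEs: s₁/√n₁ = 203.7/√120 = 18.5952, s₂/√n₂ = 209.0/√219 = 14.1229.
Unpooled SE of the difference: √(345.78146304 + 199.45630441) = 23.3503.
Margin of error = t* · SE = 1.969 × 23.3503 = 45.9767.
x̄₁ − x̄₂ = 451 − 739 = -288.0000.
CI: -288.0000 ± 45.9767 = (-333.98, -242.02).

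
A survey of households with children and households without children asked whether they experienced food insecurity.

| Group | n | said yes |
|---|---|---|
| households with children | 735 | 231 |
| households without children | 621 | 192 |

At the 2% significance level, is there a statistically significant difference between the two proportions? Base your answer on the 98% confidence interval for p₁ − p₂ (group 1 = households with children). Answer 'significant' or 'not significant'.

not significant

Sample proportions: 231/735 = 0.3143, 192/621 = 0.3092.
Each SE is √(p̂(1−p̂)/n): √(0.3143·0.6857/735) = 0.01712 and √(0.3092·0.6908/621) = 0.01855.
SE(p̂₁ − p̂₂) = √(SE₁² + SE₂²) = √(0.0002930944 + 0.0003441025) = 0.02524, since the two samples are independent.
At 98% confidence z* = 2.326; margin = 2.326 × 0.02524 = 0.05871.
The difference is 0.3143 − 0.3092 = 0.0051, so the interval is 0.0051 ± 0.05871 = (-0.05361, 0.06381).
The interval (-0.05361, 0.06381) contains 0, so the difference is not significant.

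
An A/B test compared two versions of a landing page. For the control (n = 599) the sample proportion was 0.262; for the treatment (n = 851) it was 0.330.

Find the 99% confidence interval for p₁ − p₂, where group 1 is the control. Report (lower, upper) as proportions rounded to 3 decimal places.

The two standard errors are √(0.2620×0.7380/599) = 0.01797 and √(0.3300×0.6700/851) = 0.01612.
Because the samples are independent, SE_diff = √(0.01797² + 0.01612²) = 0.02414.
Using z* = 2.576 for 99%, ME = 2.576 × 0.02414 = 0.06218.
p̂₁ − p̂₂ = -0.0680; interval -0.0680 ± 0.06218 gives (-0.130, -0.006).

(-0.130, -0.006)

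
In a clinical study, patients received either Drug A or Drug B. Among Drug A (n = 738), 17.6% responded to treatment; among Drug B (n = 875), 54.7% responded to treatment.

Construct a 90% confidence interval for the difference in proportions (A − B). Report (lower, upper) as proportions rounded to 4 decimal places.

(-0.4070, -0.3350)

SE₁ = √(p̂₁(1−p̂₁)/n₁) = √(0.1760·0.8240/738) = 0.01402; SE₂ = √(0.5470·0.4530/875) = 0.01683.
Independent samples: SE of the difference = √(SE₁² + SE₂²) = √(0.0001965604 + 0.0002832489) = 0.02190.
z* for 90% confidence is 1.645, so the margin of error is 1.645 × 0.02190 = 0.03603.
Point estimate p̂₁ − p̂₂ = 0.1760 − 0.5470 = -0.3710.
-0.3710 ± 0.03603 → (-0.4070, -0.3350).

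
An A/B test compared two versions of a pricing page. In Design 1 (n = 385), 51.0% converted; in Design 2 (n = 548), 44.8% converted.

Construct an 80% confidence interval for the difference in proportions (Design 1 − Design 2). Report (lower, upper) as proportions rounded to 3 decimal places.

(0.019, 0.105)

Each SE is √(p̂(1−p̂)/n): √(0.5100·0.4900/385) = 0.02548 and √(0.4480·0.5520/548) = 0.02124.
SE(p̂₁ − p̂₂) = √(SE₁² + SE₂²) = √(0.0006492304 + 0.0004511376) = 0.03317, since the two samples are independent.
At 80% confidence z* = 1.282; margin = 1.282 × 0.03317 = 0.04252.
The difference is 0.5100 − 0.4480 = 0.0620, so the interval is 0.0620 ± 0.04252 = (0.019, 0.105).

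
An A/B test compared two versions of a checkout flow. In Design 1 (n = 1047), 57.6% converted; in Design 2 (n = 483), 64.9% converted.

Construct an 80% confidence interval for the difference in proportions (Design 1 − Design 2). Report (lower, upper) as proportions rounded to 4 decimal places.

(-0.1070, -0.0390)

Each SE is √(p̂(1−p̂)/n): √(0.5760·0.4240/1047) = 0.01527 and √(0.6490·0.3510/483) = 0.02172.
SE(p̂₁ − p̂₂) = √(SE₁² + SE₂²) = √(0.0002331729 + 0.0004717584) = 0.02655, since the two samples are independent.
At 80% confidence z* = 1.282; margin = 1.282 × 0.02655 = 0.03404.
The difference is 0.5760 − 0.6490 = -0.0730, so the interval is -0.0730 ± 0.03404 = (-0.1070, -0.0390).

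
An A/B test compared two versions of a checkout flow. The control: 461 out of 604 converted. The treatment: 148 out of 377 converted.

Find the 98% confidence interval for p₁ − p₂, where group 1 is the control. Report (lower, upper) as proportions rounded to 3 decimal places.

(0.300, 0.442)

Sample proportions: 461/604 = 0.7632, 148/377 = 0.3926.
Each SE is √(p̂(1−p̂)/n): √(0.7632·0.2368/604) = 0.01730 and √(0.3926·0.6074/377) = 0.02515.
SE(p̂₁ − p̂₂) = √(SE₁² + SE₂²) = √(0.00029929 + 0.0006325225) = 0.03053, since the two samples are independent.
At 98% confidence z* = 2.326; margin = 2.326 × 0.03053 = 0.07101.
The difference is 0.7632 − 0.3926 = 0.3706, so the interval is 0.3706 ± 0.07101 = (0.300, 0.442).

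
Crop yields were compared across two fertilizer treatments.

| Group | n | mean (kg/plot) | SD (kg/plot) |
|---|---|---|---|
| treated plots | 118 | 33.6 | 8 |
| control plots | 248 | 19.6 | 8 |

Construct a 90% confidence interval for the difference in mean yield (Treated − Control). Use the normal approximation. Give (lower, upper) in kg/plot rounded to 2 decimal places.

SE₁ = s₁/√n₁ = 8/√118 = 0.7365; SE₂ = 8/√248 = 0.5080.
Independent samples, unequal variances: SE_diff = √(SE₁² + SE₂²) = √(0.54243225 + 0.258064) = 0.8947.
z* = 1.645, so margin of error = 1.645 × 0.8947 = 1.4718.
Difference in means = 33.6 − 19.6 = 14.0000.
14.0000 ± 1.4718 → (12.53, 15.47).

(12.53, 15.47)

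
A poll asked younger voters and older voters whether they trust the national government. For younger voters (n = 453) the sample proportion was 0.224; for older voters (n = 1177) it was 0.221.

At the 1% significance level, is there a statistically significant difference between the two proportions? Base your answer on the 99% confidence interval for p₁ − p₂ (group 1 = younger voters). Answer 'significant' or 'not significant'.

The two standard errors are √(0.2240×0.7760/453) = 0.01959 and √(0.2210×0.7790/1177) = 0.01209.
Because the samples are independent, SE_diff = √(0.01959² + 0.01209²) = 0.02302.
Using z* = 2.576 for 99%, ME = 2.576 × 0.02302 = 0.05930.
p̂₁ − p̂₂ = 0.0030; interval 0.0030 ± 0.05930 gives (-0.05630, 0.06230).
The interval (-0.05630, 0.06230) contains 0, so the difference is not significant.

not significant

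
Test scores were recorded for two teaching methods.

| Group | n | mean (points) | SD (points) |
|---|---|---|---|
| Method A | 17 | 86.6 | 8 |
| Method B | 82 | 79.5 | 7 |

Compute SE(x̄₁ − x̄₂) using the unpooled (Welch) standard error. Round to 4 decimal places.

2.0886

Standard errors of each mean: 8/√17 = 1.9403 and 7/√82 = 0.7730.
SE(x̄₁ − x̄₂) = √(1.9403² + 0.7730²) = 2.0886 for independent samples with unequal variances.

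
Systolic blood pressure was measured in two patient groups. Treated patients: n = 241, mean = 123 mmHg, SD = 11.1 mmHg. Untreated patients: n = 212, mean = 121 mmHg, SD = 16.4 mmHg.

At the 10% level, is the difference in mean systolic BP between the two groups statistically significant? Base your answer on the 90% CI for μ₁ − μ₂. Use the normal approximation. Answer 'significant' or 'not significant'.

not significant

Standard errors of each mean: 11.1/√241 = 0.7150 and 16.4/√212 = 1.1264.
SE(x̄₁ − x̄₂) = √(0.7150² + 1.1264²) = 1.3342 for independent samples with unequal variances.
With z* = 1.645, the margin is 1.645 × 1.3342 = 2.1948.
x̄₁ − x̄₂ = 123 − 121 = 2.0000; the interval is 2.0000 ± 2.1948 = (-0.1948, 4.1948).
The interval (-0.1948, 4.1948) contains 0, so the difference is not significant.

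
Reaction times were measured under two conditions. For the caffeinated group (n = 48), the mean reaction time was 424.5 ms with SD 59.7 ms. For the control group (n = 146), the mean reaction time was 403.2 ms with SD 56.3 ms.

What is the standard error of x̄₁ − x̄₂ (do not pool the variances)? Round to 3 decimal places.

SE₁ = s₁/√n₁ = 59.7/√48 = 8.6170; SE₂ = 56.3/√146 = 4.6594.
Independent samples, unequal variances: SE_diff = √(SE₁² + SE₂²) = √(74.252689 + 21.71000836) = 9.7961.

9.796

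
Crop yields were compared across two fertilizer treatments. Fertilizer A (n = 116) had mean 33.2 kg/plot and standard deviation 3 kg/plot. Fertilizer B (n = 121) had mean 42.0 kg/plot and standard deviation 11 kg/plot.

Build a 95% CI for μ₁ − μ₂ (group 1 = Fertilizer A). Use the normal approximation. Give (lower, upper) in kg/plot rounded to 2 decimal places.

Standard errors of each mean: 3/√116 = 0.2785 and 11/√121 = 1.0000.
SE(x̄₁ − x̄₂) = √(0.2785² + 1.0000²) = 1.0381 for independent samples with unequal variances.
With z* = 1.960, the margin is 1.960 × 1.0381 = 2.0347.
x̄₁ − x̄₂ = 33.2 − 42.0 = -8.8000; the interval is -8.8000 ± 2.0347 = (-10.83, -6.77).

(-10.83, -6.77)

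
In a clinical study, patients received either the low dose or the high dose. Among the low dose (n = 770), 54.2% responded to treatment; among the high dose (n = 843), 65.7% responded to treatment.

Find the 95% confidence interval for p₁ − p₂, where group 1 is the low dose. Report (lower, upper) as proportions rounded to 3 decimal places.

(-0.163, -0.067)

The two standard errors are √(0.5420×0.4580/770) = 0.01796 and √(0.6570×0.3430/843) = 0.01635.
Because the samples are independent, SE_diff = √(0.01796² + 0.01635²) = 0.02429.
Using z* = 1.960 for 95%, ME = 1.960 × 0.02429 = 0.04761.
p̂₁ − p̂₂ = -0.1150; interval -0.1150 ± 0.04761 gives (-0.163, -0.067).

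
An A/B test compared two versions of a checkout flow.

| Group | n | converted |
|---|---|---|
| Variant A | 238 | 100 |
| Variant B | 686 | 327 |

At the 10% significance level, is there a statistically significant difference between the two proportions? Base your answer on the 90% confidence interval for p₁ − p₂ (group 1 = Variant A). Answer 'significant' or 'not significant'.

First, p̂₁ = 100/238 = 0.4202; p̂₂ = 327/686 = 0.4767.
The two standard errors are √(0.4202×0.5798/238) = 0.03199 and √(0.4767×0.5233/686) = 0.01907.
Because the samples are independent, SE_diff = √(0.03199² + 0.01907²) = 0.03724.
Using z* = 1.645 for 90%, ME = 1.645 × 0.03724 = 0.06126.
p̂₁ − p̂₂ = -0.0565; interval -0.0565 ± 0.06126 gives (-0.11776, 0.00476).
The interval (-0.11776, 0.00476) contains 0, so the difference is not significant.

not significant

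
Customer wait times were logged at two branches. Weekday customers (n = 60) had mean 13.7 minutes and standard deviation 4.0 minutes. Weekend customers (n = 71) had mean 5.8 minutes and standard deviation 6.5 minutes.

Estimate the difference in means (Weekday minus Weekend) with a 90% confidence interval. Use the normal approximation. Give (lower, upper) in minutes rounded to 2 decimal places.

(6.37, 9.43)

Per-group SEs: s₁/√n₁ = 4.0/√60 = 0.5164, s₂/√n₂ = 6.5/√71 = 0.7714.
Unpooled SE of the difference: √(0.26666896 + 0.59505796) = 0.9283.
Margin of error = z* · SE = 1.645 × 0.9283 = 1.5271.
x̄₁ − x̄₂ = 13.7 − 5.8 = 7.9000.
CI: 7.9000 ± 1.5271 = (6.37, 9.43).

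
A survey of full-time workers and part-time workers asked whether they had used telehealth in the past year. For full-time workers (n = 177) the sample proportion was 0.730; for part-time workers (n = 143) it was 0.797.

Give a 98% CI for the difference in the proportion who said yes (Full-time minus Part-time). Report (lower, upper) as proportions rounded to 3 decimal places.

The two standard errors are √(0.7300×0.2700/177) = 0.03337 and √(0.7970×0.2030/143) = 0.03364.
Because the samples are independent, SE_diff = √(0.03337² + 0.03364²) = 0.04738.
Using z* = 2.326 for 98%, ME = 2.326 × 0.04738 = 0.11021.
p̂₁ − p̂₂ = -0.0670; interval -0.0670 ± 0.11021 gives (-0.177, 0.043).

(-0.177, 0.043)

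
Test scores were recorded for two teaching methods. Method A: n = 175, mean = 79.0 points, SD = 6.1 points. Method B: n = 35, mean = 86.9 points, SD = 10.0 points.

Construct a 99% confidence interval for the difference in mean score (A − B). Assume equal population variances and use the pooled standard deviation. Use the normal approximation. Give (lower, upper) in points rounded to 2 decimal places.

(-11.19, -4.61)

s_p = √[((n₁−1)s₁² + (n₂−1)s₂²)/(n₁+n₂−2)] = √[(174·6.1² + 34·10.0²)/208] = 6.8901.
SE = 6.8901·√(1/175 + 1/35) = 1.2758.
With z* = 2.576, margin = 2.576 × 1.2758 = 3.2865.
x̄₁ − x̄₂ = 79.0 − 86.9 = -7.9000; interval -7.9000 ± 3.2865 = (-11.19, -4.61).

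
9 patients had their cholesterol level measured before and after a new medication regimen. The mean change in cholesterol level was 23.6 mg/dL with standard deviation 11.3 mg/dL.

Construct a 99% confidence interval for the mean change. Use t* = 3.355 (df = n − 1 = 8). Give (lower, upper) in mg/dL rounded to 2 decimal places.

(10.96, 36.24)

Paired design: SE = s_d/√n = 11.3/√9 = 3.7667.
t* = 3.355; margin of error = 3.355 × 3.7667 = 12.6373.
23.6 ± 12.6373 → (10.96, 36.24).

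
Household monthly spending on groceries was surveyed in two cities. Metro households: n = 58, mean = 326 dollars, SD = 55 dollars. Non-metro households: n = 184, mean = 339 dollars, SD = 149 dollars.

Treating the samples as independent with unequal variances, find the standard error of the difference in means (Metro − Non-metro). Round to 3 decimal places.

13.146

Per-group SEs: s₁/√n₁ = 55/√58 = 7.2219, s₂/√n₂ = 149/√184 = 10.9844.
Unpooled SE of the difference: √(52.15583961 + 120.65704336) = 13.1458.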